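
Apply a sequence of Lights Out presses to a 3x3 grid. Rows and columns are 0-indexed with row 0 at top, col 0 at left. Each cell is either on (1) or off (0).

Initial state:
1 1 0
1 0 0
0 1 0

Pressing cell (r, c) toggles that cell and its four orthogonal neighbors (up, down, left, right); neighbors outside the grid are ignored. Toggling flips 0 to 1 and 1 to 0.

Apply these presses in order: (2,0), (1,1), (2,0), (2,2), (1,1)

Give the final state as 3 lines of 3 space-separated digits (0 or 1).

Answer: 1 1 0
1 0 1
0 0 1

Derivation:
After press 1 at (2,0):
1 1 0
0 0 0
1 0 0

After press 2 at (1,1):
1 0 0
1 1 1
1 1 0

After press 3 at (2,0):
1 0 0
0 1 1
0 0 0

After press 4 at (2,2):
1 0 0
0 1 0
0 1 1

After press 5 at (1,1):
1 1 0
1 0 1
0 0 1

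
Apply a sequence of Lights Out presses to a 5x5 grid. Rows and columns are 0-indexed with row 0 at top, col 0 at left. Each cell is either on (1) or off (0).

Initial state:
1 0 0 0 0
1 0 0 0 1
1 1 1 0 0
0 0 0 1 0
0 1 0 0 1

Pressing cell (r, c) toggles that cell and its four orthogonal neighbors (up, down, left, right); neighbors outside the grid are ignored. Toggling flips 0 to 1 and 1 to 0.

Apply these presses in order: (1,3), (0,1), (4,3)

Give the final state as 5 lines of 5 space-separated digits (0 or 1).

After press 1 at (1,3):
1 0 0 1 0
1 0 1 1 0
1 1 1 1 0
0 0 0 1 0
0 1 0 0 1

After press 2 at (0,1):
0 1 1 1 0
1 1 1 1 0
1 1 1 1 0
0 0 0 1 0
0 1 0 0 1

After press 3 at (4,3):
0 1 1 1 0
1 1 1 1 0
1 1 1 1 0
0 0 0 0 0
0 1 1 1 0

Answer: 0 1 1 1 0
1 1 1 1 0
1 1 1 1 0
0 0 0 0 0
0 1 1 1 0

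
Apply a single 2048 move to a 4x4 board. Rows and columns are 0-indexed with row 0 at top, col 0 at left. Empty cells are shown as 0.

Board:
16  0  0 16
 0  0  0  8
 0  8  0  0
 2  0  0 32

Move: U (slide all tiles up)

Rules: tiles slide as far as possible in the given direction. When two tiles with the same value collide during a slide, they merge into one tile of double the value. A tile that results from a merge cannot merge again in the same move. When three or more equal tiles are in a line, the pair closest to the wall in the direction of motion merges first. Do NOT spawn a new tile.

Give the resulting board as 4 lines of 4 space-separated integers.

Answer: 16  8  0 16
 2  0  0  8
 0  0  0 32
 0  0  0  0

Derivation:
Slide up:
col 0: [16, 0, 0, 2] -> [16, 2, 0, 0]
col 1: [0, 0, 8, 0] -> [8, 0, 0, 0]
col 2: [0, 0, 0, 0] -> [0, 0, 0, 0]
col 3: [16, 8, 0, 32] -> [16, 8, 32, 0]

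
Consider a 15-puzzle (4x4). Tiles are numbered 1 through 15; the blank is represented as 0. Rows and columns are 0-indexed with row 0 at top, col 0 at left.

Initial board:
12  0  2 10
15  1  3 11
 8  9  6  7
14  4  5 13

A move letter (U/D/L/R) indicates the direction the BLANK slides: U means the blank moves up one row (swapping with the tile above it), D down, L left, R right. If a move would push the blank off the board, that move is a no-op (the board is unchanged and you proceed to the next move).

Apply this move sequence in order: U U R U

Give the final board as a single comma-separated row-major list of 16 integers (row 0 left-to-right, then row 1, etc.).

After move 1 (U):
12  0  2 10
15  1  3 11
 8  9  6  7
14  4  5 13

After move 2 (U):
12  0  2 10
15  1  3 11
 8  9  6  7
14  4  5 13

After move 3 (R):
12  2  0 10
15  1  3 11
 8  9  6  7
14  4  5 13

After move 4 (U):
12  2  0 10
15  1  3 11
 8  9  6  7
14  4  5 13

Answer: 12, 2, 0, 10, 15, 1, 3, 11, 8, 9, 6, 7, 14, 4, 5, 13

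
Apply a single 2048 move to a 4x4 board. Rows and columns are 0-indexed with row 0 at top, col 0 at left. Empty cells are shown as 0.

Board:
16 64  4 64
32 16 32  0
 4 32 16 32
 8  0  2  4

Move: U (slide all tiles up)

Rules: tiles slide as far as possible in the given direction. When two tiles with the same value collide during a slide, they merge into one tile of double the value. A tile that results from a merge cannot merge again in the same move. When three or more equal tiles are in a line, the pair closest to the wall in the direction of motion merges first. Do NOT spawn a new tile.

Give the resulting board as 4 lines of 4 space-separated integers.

Answer: 16 64  4 64
32 16 32 32
 4 32 16  4
 8  0  2  0

Derivation:
Slide up:
col 0: [16, 32, 4, 8] -> [16, 32, 4, 8]
col 1: [64, 16, 32, 0] -> [64, 16, 32, 0]
col 2: [4, 32, 16, 2] -> [4, 32, 16, 2]
col 3: [64, 0, 32, 4] -> [64, 32, 4, 0]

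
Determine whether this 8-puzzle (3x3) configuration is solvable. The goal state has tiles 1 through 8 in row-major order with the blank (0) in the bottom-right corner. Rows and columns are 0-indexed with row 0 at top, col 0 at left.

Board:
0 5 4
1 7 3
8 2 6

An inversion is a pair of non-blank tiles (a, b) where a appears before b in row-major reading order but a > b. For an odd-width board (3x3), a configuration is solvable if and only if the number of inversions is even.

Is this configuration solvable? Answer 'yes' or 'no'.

Answer: no

Derivation:
Inversions (pairs i<j in row-major order where tile[i] > tile[j] > 0): 13
13 is odd, so the puzzle is not solvable.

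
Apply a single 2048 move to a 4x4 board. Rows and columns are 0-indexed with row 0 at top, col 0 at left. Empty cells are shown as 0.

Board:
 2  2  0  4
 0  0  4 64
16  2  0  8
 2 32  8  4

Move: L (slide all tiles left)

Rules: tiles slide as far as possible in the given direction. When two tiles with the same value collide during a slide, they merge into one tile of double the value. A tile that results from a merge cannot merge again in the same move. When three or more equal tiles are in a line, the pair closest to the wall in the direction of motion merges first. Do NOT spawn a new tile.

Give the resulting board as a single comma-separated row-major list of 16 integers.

Answer: 4, 4, 0, 0, 4, 64, 0, 0, 16, 2, 8, 0, 2, 32, 8, 4

Derivation:
Slide left:
row 0: [2, 2, 0, 4] -> [4, 4, 0, 0]
row 1: [0, 0, 4, 64] -> [4, 64, 0, 0]
row 2: [16, 2, 0, 8] -> [16, 2, 8, 0]
row 3: [2, 32, 8, 4] -> [2, 32, 8, 4]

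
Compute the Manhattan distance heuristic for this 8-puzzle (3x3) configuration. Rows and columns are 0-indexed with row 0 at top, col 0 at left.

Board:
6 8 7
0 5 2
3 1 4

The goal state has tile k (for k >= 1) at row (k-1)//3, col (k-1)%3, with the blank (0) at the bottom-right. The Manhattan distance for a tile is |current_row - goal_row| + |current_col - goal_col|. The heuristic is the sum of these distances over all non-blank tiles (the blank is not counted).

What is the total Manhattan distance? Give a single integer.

Tile 6: (0,0)->(1,2) = 3
Tile 8: (0,1)->(2,1) = 2
Tile 7: (0,2)->(2,0) = 4
Tile 5: (1,1)->(1,1) = 0
Tile 2: (1,2)->(0,1) = 2
Tile 3: (2,0)->(0,2) = 4
Tile 1: (2,1)->(0,0) = 3
Tile 4: (2,2)->(1,0) = 3
Sum: 3 + 2 + 4 + 0 + 2 + 4 + 3 + 3 = 21

Answer: 21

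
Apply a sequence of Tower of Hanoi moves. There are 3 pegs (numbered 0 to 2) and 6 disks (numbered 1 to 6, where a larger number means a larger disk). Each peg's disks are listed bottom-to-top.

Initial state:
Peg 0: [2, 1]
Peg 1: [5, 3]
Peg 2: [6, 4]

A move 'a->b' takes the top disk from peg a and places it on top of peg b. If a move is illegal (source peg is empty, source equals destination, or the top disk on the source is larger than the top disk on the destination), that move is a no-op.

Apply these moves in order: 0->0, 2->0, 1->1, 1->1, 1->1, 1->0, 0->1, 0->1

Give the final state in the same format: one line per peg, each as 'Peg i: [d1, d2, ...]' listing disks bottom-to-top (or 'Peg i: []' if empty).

After move 1 (0->0):
Peg 0: [2, 1]
Peg 1: [5, 3]
Peg 2: [6, 4]

After move 2 (2->0):
Peg 0: [2, 1]
Peg 1: [5, 3]
Peg 2: [6, 4]

After move 3 (1->1):
Peg 0: [2, 1]
Peg 1: [5, 3]
Peg 2: [6, 4]

After move 4 (1->1):
Peg 0: [2, 1]
Peg 1: [5, 3]
Peg 2: [6, 4]

After move 5 (1->1):
Peg 0: [2, 1]
Peg 1: [5, 3]
Peg 2: [6, 4]

After move 6 (1->0):
Peg 0: [2, 1]
Peg 1: [5, 3]
Peg 2: [6, 4]

After move 7 (0->1):
Peg 0: [2]
Peg 1: [5, 3, 1]
Peg 2: [6, 4]

After move 8 (0->1):
Peg 0: [2]
Peg 1: [5, 3, 1]
Peg 2: [6, 4]

Answer: Peg 0: [2]
Peg 1: [5, 3, 1]
Peg 2: [6, 4]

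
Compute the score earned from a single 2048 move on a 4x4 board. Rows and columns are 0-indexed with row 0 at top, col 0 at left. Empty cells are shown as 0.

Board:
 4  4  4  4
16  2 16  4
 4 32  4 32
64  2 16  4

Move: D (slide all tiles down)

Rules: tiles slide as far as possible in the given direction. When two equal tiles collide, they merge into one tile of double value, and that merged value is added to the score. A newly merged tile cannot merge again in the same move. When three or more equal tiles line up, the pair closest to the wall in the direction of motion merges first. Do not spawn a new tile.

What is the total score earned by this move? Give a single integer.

Slide down:
col 0: [4, 16, 4, 64] -> [4, 16, 4, 64]  score +0 (running 0)
col 1: [4, 2, 32, 2] -> [4, 2, 32, 2]  score +0 (running 0)
col 2: [4, 16, 4, 16] -> [4, 16, 4, 16]  score +0 (running 0)
col 3: [4, 4, 32, 4] -> [0, 8, 32, 4]  score +8 (running 8)
Board after move:
 4  4  4  0
16  2 16  8
 4 32  4 32
64  2 16  4

Answer: 8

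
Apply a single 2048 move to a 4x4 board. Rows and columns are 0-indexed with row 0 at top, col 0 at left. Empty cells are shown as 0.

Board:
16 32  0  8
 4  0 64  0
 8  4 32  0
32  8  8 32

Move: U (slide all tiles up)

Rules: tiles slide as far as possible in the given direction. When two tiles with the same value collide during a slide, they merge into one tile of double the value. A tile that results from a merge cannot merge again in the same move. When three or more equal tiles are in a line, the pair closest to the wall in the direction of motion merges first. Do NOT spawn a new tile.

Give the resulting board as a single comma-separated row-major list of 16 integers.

Answer: 16, 32, 64, 8, 4, 4, 32, 32, 8, 8, 8, 0, 32, 0, 0, 0

Derivation:
Slide up:
col 0: [16, 4, 8, 32] -> [16, 4, 8, 32]
col 1: [32, 0, 4, 8] -> [32, 4, 8, 0]
col 2: [0, 64, 32, 8] -> [64, 32, 8, 0]
col 3: [8, 0, 0, 32] -> [8, 32, 0, 0]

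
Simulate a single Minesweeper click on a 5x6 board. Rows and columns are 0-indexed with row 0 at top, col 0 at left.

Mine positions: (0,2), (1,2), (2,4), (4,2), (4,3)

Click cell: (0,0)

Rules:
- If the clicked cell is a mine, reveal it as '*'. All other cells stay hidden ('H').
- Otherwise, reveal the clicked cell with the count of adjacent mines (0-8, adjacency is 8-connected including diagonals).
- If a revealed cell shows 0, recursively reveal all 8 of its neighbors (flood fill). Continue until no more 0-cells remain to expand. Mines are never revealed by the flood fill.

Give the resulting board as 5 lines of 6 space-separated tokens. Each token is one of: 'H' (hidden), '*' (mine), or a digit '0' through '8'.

0 2 H H H H
0 2 H H H H
0 1 H H H H
0 1 H H H H
0 1 H H H H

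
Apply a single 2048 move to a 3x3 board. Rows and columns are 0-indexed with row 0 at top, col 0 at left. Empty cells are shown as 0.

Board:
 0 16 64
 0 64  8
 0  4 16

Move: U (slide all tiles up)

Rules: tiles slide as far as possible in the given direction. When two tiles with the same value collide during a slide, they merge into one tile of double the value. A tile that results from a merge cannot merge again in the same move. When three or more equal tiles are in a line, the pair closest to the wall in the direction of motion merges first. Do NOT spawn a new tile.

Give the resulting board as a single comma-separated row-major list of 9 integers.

Slide up:
col 0: [0, 0, 0] -> [0, 0, 0]
col 1: [16, 64, 4] -> [16, 64, 4]
col 2: [64, 8, 16] -> [64, 8, 16]

Answer: 0, 16, 64, 0, 64, 8, 0, 4, 16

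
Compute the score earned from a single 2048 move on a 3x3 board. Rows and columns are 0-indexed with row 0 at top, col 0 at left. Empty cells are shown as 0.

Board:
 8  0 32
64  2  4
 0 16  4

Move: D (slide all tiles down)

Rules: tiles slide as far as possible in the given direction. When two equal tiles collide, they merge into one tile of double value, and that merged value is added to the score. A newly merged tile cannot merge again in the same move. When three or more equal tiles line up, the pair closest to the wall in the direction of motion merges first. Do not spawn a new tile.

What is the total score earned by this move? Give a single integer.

Slide down:
col 0: [8, 64, 0] -> [0, 8, 64]  score +0 (running 0)
col 1: [0, 2, 16] -> [0, 2, 16]  score +0 (running 0)
col 2: [32, 4, 4] -> [0, 32, 8]  score +8 (running 8)
Board after move:
 0  0  0
 8  2 32
64 16  8

Answer: 8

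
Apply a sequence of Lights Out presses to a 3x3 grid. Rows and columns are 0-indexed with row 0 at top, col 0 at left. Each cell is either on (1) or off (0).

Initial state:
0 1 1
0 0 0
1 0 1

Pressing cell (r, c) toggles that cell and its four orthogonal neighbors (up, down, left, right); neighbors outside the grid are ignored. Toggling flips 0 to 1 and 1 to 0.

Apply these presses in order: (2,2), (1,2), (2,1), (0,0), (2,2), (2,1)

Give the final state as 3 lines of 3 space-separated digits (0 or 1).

After press 1 at (2,2):
0 1 1
0 0 1
1 1 0

After press 2 at (1,2):
0 1 0
0 1 0
1 1 1

After press 3 at (2,1):
0 1 0
0 0 0
0 0 0

After press 4 at (0,0):
1 0 0
1 0 0
0 0 0

After press 5 at (2,2):
1 0 0
1 0 1
0 1 1

After press 6 at (2,1):
1 0 0
1 1 1
1 0 0

Answer: 1 0 0
1 1 1
1 0 0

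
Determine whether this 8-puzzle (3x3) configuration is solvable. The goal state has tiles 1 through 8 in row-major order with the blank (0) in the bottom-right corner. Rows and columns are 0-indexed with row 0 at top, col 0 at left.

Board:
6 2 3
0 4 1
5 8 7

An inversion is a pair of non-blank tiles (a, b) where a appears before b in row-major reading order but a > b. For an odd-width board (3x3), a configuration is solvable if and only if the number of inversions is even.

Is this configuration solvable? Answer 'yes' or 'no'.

Inversions (pairs i<j in row-major order where tile[i] > tile[j] > 0): 9
9 is odd, so the puzzle is not solvable.

Answer: no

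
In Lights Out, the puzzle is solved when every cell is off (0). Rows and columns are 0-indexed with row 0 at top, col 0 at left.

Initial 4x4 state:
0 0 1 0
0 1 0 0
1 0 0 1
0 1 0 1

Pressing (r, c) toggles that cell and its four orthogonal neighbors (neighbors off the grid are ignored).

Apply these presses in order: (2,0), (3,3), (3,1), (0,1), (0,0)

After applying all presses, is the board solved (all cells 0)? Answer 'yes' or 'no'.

Answer: yes

Derivation:
After press 1 at (2,0):
0 0 1 0
1 1 0 0
0 1 0 1
1 1 0 1

After press 2 at (3,3):
0 0 1 0
1 1 0 0
0 1 0 0
1 1 1 0

After press 3 at (3,1):
0 0 1 0
1 1 0 0
0 0 0 0
0 0 0 0

After press 4 at (0,1):
1 1 0 0
1 0 0 0
0 0 0 0
0 0 0 0

After press 5 at (0,0):
0 0 0 0
0 0 0 0
0 0 0 0
0 0 0 0

Lights still on: 0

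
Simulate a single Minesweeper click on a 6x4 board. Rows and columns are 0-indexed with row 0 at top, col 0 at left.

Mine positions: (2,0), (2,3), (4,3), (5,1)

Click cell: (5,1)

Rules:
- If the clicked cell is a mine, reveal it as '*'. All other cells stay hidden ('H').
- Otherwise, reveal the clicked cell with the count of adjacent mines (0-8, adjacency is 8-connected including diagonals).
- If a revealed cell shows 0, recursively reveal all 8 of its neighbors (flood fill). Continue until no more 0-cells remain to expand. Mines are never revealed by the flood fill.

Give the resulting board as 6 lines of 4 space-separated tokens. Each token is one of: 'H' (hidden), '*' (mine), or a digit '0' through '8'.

H H H H
H H H H
H H H H
H H H H
H H H H
H * H H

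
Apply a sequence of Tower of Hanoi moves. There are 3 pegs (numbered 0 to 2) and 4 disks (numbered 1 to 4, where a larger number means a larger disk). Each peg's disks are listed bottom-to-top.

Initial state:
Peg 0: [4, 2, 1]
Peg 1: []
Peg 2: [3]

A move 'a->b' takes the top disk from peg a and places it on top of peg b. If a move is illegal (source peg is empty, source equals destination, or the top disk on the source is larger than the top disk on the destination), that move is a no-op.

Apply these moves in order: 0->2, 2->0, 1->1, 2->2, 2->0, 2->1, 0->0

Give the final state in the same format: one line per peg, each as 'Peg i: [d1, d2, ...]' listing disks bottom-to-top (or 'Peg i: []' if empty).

After move 1 (0->2):
Peg 0: [4, 2]
Peg 1: []
Peg 2: [3, 1]

After move 2 (2->0):
Peg 0: [4, 2, 1]
Peg 1: []
Peg 2: [3]

After move 3 (1->1):
Peg 0: [4, 2, 1]
Peg 1: []
Peg 2: [3]

After move 4 (2->2):
Peg 0: [4, 2, 1]
Peg 1: []
Peg 2: [3]

After move 5 (2->0):
Peg 0: [4, 2, 1]
Peg 1: []
Peg 2: [3]

After move 6 (2->1):
Peg 0: [4, 2, 1]
Peg 1: [3]
Peg 2: []

After move 7 (0->0):
Peg 0: [4, 2, 1]
Peg 1: [3]
Peg 2: []

Answer: Peg 0: [4, 2, 1]
Peg 1: [3]
Peg 2: []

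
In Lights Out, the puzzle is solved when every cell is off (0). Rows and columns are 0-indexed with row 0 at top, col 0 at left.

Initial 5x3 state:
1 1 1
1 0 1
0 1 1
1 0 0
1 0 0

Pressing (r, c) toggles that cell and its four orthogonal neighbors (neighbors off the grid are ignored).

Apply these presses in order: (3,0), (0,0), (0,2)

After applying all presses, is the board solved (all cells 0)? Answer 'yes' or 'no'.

After press 1 at (3,0):
1 1 1
1 0 1
1 1 1
0 1 0
0 0 0

After press 2 at (0,0):
0 0 1
0 0 1
1 1 1
0 1 0
0 0 0

After press 3 at (0,2):
0 1 0
0 0 0
1 1 1
0 1 0
0 0 0

Lights still on: 5

Answer: no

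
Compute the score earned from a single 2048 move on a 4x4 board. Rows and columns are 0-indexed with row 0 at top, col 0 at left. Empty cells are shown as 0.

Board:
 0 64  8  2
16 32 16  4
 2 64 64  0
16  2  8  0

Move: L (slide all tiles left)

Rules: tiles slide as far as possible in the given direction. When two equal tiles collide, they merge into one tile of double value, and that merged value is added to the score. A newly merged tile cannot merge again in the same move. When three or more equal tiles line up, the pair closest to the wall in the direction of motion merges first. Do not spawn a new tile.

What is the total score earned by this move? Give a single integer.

Answer: 128

Derivation:
Slide left:
row 0: [0, 64, 8, 2] -> [64, 8, 2, 0]  score +0 (running 0)
row 1: [16, 32, 16, 4] -> [16, 32, 16, 4]  score +0 (running 0)
row 2: [2, 64, 64, 0] -> [2, 128, 0, 0]  score +128 (running 128)
row 3: [16, 2, 8, 0] -> [16, 2, 8, 0]  score +0 (running 128)
Board after move:
 64   8   2   0
 16  32  16   4
  2 128   0   0
 16   2   8   0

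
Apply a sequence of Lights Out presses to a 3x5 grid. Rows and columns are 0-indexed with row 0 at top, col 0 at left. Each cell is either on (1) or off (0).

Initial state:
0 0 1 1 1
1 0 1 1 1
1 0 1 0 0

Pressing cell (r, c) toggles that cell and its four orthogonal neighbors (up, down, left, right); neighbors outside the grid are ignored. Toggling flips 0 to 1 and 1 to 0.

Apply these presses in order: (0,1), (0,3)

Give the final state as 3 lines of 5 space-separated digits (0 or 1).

After press 1 at (0,1):
1 1 0 1 1
1 1 1 1 1
1 0 1 0 0

After press 2 at (0,3):
1 1 1 0 0
1 1 1 0 1
1 0 1 0 0

Answer: 1 1 1 0 0
1 1 1 0 1
1 0 1 0 0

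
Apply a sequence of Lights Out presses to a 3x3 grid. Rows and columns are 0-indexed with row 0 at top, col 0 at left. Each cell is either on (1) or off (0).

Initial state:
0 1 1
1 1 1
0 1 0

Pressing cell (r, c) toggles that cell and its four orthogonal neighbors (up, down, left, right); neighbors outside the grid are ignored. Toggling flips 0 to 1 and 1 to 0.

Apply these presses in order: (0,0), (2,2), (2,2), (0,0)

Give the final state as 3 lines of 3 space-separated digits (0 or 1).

Answer: 0 1 1
1 1 1
0 1 0

Derivation:
After press 1 at (0,0):
1 0 1
0 1 1
0 1 0

After press 2 at (2,2):
1 0 1
0 1 0
0 0 1

After press 3 at (2,2):
1 0 1
0 1 1
0 1 0

After press 4 at (0,0):
0 1 1
1 1 1
0 1 0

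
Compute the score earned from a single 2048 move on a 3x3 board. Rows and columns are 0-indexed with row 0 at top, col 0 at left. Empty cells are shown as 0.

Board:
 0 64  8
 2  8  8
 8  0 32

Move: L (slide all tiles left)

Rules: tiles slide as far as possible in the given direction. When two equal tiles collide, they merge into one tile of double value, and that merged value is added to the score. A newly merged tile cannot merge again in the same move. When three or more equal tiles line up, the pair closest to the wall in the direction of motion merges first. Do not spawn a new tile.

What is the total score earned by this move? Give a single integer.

Answer: 16

Derivation:
Slide left:
row 0: [0, 64, 8] -> [64, 8, 0]  score +0 (running 0)
row 1: [2, 8, 8] -> [2, 16, 0]  score +16 (running 16)
row 2: [8, 0, 32] -> [8, 32, 0]  score +0 (running 16)
Board after move:
64  8  0
 2 16  0
 8 32  0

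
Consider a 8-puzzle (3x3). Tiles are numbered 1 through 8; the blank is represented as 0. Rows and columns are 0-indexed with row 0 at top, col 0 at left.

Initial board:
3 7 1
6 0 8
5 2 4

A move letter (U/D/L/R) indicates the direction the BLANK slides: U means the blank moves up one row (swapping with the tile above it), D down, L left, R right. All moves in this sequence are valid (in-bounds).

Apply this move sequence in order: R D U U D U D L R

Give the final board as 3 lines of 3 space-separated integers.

Answer: 3 7 1
6 8 0
5 2 4

Derivation:
After move 1 (R):
3 7 1
6 8 0
5 2 4

After move 2 (D):
3 7 1
6 8 4
5 2 0

After move 3 (U):
3 7 1
6 8 0
5 2 4

After move 4 (U):
3 7 0
6 8 1
5 2 4

After move 5 (D):
3 7 1
6 8 0
5 2 4

After move 6 (U):
3 7 0
6 8 1
5 2 4

After move 7 (D):
3 7 1
6 8 0
5 2 4

After move 8 (L):
3 7 1
6 0 8
5 2 4

After move 9 (R):
3 7 1
6 8 0
5 2 4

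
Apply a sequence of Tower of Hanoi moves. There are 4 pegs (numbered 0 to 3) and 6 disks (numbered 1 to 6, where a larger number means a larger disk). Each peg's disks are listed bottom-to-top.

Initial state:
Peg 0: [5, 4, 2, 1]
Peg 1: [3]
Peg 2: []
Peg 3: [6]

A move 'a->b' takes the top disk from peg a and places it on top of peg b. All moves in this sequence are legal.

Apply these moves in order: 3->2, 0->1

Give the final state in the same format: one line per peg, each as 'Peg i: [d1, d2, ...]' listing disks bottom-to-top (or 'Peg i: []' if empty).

Answer: Peg 0: [5, 4, 2]
Peg 1: [3, 1]
Peg 2: [6]
Peg 3: []

Derivation:
After move 1 (3->2):
Peg 0: [5, 4, 2, 1]
Peg 1: [3]
Peg 2: [6]
Peg 3: []

After move 2 (0->1):
Peg 0: [5, 4, 2]
Peg 1: [3, 1]
Peg 2: [6]
Peg 3: []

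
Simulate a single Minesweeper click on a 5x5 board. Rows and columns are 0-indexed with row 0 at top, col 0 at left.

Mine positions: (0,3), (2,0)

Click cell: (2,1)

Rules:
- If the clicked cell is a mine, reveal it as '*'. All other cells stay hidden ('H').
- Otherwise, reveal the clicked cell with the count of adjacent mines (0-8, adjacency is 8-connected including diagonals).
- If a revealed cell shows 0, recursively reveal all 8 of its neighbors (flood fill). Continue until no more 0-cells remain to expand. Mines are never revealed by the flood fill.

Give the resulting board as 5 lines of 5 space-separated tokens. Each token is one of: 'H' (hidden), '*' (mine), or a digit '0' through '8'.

H H H H H
H H H H H
H 1 H H H
H H H H H
H H H H H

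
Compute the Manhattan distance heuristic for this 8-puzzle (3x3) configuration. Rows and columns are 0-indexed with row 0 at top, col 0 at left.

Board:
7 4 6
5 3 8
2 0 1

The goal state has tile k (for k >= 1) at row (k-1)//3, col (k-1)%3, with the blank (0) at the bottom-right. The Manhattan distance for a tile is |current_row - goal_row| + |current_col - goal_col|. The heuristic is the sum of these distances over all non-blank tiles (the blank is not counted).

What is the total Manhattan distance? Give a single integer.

Answer: 17

Derivation:
Tile 7: (0,0)->(2,0) = 2
Tile 4: (0,1)->(1,0) = 2
Tile 6: (0,2)->(1,2) = 1
Tile 5: (1,0)->(1,1) = 1
Tile 3: (1,1)->(0,2) = 2
Tile 8: (1,2)->(2,1) = 2
Tile 2: (2,0)->(0,1) = 3
Tile 1: (2,2)->(0,0) = 4
Sum: 2 + 2 + 1 + 1 + 2 + 2 + 3 + 4 = 17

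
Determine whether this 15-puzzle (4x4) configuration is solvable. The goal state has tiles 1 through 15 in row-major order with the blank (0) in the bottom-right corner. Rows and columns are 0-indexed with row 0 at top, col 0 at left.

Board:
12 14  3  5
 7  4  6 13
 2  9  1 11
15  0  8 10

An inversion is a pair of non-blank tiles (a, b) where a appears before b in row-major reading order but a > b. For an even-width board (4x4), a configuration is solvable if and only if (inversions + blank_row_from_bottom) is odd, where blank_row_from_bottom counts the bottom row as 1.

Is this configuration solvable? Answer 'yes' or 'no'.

Answer: no

Derivation:
Inversions: 49
Blank is in row 3 (0-indexed from top), which is row 1 counting from the bottom (bottom = 1).
49 + 1 = 50, which is even, so the puzzle is not solvable.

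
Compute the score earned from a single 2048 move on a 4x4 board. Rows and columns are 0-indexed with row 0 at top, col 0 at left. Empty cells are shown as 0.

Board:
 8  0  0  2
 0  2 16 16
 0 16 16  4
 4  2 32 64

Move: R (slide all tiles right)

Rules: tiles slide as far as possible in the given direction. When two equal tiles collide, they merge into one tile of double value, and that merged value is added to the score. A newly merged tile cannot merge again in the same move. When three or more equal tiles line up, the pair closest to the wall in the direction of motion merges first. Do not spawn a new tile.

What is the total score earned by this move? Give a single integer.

Answer: 64

Derivation:
Slide right:
row 0: [8, 0, 0, 2] -> [0, 0, 8, 2]  score +0 (running 0)
row 1: [0, 2, 16, 16] -> [0, 0, 2, 32]  score +32 (running 32)
row 2: [0, 16, 16, 4] -> [0, 0, 32, 4]  score +32 (running 64)
row 3: [4, 2, 32, 64] -> [4, 2, 32, 64]  score +0 (running 64)
Board after move:
 0  0  8  2
 0  0  2 32
 0  0 32  4
 4  2 32 64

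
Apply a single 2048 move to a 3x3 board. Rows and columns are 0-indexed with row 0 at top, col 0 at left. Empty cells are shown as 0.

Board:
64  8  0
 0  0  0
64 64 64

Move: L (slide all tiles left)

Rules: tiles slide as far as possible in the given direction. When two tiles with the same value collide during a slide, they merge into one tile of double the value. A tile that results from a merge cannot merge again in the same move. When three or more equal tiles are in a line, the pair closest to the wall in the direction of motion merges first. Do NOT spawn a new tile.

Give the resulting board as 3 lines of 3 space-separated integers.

Answer:  64   8   0
  0   0   0
128  64   0

Derivation:
Slide left:
row 0: [64, 8, 0] -> [64, 8, 0]
row 1: [0, 0, 0] -> [0, 0, 0]
row 2: [64, 64, 64] -> [128, 64, 0]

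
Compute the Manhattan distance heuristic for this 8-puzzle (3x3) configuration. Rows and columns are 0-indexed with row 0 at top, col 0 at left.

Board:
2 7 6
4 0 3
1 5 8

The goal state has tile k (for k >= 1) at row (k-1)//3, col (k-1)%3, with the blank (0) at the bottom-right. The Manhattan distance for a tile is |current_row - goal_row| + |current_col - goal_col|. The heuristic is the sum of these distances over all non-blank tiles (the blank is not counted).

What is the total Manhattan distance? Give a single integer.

Answer: 10

Derivation:
Tile 2: (0,0)->(0,1) = 1
Tile 7: (0,1)->(2,0) = 3
Tile 6: (0,2)->(1,2) = 1
Tile 4: (1,0)->(1,0) = 0
Tile 3: (1,2)->(0,2) = 1
Tile 1: (2,0)->(0,0) = 2
Tile 5: (2,1)->(1,1) = 1
Tile 8: (2,2)->(2,1) = 1
Sum: 1 + 3 + 1 + 0 + 1 + 2 + 1 + 1 = 10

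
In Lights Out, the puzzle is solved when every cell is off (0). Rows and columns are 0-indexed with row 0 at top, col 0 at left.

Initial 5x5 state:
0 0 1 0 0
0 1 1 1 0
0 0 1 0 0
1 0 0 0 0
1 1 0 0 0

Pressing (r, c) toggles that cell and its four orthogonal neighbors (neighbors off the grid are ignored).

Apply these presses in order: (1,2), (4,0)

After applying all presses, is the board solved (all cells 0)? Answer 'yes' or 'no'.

Answer: yes

Derivation:
After press 1 at (1,2):
0 0 0 0 0
0 0 0 0 0
0 0 0 0 0
1 0 0 0 0
1 1 0 0 0

After press 2 at (4,0):
0 0 0 0 0
0 0 0 0 0
0 0 0 0 0
0 0 0 0 0
0 0 0 0 0

Lights still on: 0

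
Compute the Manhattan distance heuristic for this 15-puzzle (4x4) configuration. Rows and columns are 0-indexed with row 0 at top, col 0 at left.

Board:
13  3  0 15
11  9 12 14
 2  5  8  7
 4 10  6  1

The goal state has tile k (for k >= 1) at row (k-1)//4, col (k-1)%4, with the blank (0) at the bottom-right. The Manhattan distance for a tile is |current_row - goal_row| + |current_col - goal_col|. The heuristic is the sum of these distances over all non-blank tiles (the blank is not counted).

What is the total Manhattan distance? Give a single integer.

Answer: 44

Derivation:
Tile 13: at (0,0), goal (3,0), distance |0-3|+|0-0| = 3
Tile 3: at (0,1), goal (0,2), distance |0-0|+|1-2| = 1
Tile 15: at (0,3), goal (3,2), distance |0-3|+|3-2| = 4
Tile 11: at (1,0), goal (2,2), distance |1-2|+|0-2| = 3
Tile 9: at (1,1), goal (2,0), distance |1-2|+|1-0| = 2
Tile 12: at (1,2), goal (2,3), distance |1-2|+|2-3| = 2
Tile 14: at (1,3), goal (3,1), distance |1-3|+|3-1| = 4
Tile 2: at (2,0), goal (0,1), distance |2-0|+|0-1| = 3
Tile 5: at (2,1), goal (1,0), distance |2-1|+|1-0| = 2
Tile 8: at (2,2), goal (1,3), distance |2-1|+|2-3| = 2
Tile 7: at (2,3), goal (1,2), distance |2-1|+|3-2| = 2
Tile 4: at (3,0), goal (0,3), distance |3-0|+|0-3| = 6
Tile 10: at (3,1), goal (2,1), distance |3-2|+|1-1| = 1
Tile 6: at (3,2), goal (1,1), distance |3-1|+|2-1| = 3
Tile 1: at (3,3), goal (0,0), distance |3-0|+|3-0| = 6
Sum: 3 + 1 + 4 + 3 + 2 + 2 + 4 + 3 + 2 + 2 + 2 + 6 + 1 + 3 + 6 = 44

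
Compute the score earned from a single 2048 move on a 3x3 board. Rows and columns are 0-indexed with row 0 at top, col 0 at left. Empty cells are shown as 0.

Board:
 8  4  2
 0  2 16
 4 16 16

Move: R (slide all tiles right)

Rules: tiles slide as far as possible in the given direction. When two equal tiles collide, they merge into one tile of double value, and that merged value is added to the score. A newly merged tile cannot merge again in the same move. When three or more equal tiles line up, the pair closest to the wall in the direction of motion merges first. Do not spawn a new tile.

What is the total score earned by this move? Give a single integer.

Slide right:
row 0: [8, 4, 2] -> [8, 4, 2]  score +0 (running 0)
row 1: [0, 2, 16] -> [0, 2, 16]  score +0 (running 0)
row 2: [4, 16, 16] -> [0, 4, 32]  score +32 (running 32)
Board after move:
 8  4  2
 0  2 16
 0  4 32

Answer: 32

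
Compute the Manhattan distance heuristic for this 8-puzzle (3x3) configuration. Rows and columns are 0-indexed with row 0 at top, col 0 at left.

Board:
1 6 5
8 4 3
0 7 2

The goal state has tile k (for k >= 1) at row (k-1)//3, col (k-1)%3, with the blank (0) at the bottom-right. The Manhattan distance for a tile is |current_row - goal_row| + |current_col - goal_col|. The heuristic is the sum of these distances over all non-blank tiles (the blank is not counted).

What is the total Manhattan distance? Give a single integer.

Answer: 12

Derivation:
Tile 1: (0,0)->(0,0) = 0
Tile 6: (0,1)->(1,2) = 2
Tile 5: (0,2)->(1,1) = 2
Tile 8: (1,0)->(2,1) = 2
Tile 4: (1,1)->(1,0) = 1
Tile 3: (1,2)->(0,2) = 1
Tile 7: (2,1)->(2,0) = 1
Tile 2: (2,2)->(0,1) = 3
Sum: 0 + 2 + 2 + 2 + 1 + 1 + 1 + 3 = 12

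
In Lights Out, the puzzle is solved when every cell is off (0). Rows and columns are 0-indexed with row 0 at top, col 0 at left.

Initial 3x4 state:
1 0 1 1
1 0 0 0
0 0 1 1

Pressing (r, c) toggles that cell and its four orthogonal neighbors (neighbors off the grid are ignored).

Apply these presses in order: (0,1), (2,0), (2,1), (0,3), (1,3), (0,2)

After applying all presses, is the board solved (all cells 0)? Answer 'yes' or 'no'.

After press 1 at (0,1):
0 1 0 1
1 1 0 0
0 0 1 1

After press 2 at (2,0):
0 1 0 1
0 1 0 0
1 1 1 1

After press 3 at (2,1):
0 1 0 1
0 0 0 0
0 0 0 1

After press 4 at (0,3):
0 1 1 0
0 0 0 1
0 0 0 1

After press 5 at (1,3):
0 1 1 1
0 0 1 0
0 0 0 0

After press 6 at (0,2):
0 0 0 0
0 0 0 0
0 0 0 0

Lights still on: 0

Answer: yes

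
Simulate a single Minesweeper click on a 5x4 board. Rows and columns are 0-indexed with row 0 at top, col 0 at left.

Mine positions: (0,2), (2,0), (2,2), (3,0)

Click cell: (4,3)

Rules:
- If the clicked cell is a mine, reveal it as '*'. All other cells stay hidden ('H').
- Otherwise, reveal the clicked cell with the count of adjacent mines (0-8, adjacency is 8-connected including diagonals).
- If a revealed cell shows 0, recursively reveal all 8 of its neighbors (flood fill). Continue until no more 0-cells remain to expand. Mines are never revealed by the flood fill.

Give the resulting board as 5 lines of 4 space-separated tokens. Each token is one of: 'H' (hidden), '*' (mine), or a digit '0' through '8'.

H H H H
H H H H
H H H H
H 3 1 1
H 1 0 0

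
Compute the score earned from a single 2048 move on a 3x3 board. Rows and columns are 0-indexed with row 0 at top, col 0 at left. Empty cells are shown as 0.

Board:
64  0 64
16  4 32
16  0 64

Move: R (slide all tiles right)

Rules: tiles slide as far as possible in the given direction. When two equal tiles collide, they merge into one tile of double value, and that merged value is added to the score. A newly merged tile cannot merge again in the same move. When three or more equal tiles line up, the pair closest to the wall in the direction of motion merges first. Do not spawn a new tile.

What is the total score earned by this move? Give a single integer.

Answer: 128

Derivation:
Slide right:
row 0: [64, 0, 64] -> [0, 0, 128]  score +128 (running 128)
row 1: [16, 4, 32] -> [16, 4, 32]  score +0 (running 128)
row 2: [16, 0, 64] -> [0, 16, 64]  score +0 (running 128)
Board after move:
  0   0 128
 16   4  32
  0  16  64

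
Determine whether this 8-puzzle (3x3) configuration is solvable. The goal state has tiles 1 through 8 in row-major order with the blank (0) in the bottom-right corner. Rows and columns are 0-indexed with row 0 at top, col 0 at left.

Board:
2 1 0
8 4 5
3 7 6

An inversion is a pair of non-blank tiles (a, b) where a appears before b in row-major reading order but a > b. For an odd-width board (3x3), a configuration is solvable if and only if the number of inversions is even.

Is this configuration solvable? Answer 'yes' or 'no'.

Answer: no

Derivation:
Inversions (pairs i<j in row-major order where tile[i] > tile[j] > 0): 9
9 is odd, so the puzzle is not solvable.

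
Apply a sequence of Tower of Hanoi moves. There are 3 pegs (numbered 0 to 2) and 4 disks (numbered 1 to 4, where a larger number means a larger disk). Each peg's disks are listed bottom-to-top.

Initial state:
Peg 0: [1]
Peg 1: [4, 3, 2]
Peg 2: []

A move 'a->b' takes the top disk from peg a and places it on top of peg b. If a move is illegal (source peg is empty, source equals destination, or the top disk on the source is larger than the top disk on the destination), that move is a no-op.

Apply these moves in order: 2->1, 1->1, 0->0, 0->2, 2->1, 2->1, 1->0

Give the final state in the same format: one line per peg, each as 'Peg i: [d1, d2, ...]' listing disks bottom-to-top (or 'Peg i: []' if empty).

Answer: Peg 0: [1]
Peg 1: [4, 3, 2]
Peg 2: []

Derivation:
After move 1 (2->1):
Peg 0: [1]
Peg 1: [4, 3, 2]
Peg 2: []

After move 2 (1->1):
Peg 0: [1]
Peg 1: [4, 3, 2]
Peg 2: []

After move 3 (0->0):
Peg 0: [1]
Peg 1: [4, 3, 2]
Peg 2: []

After move 4 (0->2):
Peg 0: []
Peg 1: [4, 3, 2]
Peg 2: [1]

After move 5 (2->1):
Peg 0: []
Peg 1: [4, 3, 2, 1]
Peg 2: []

After move 6 (2->1):
Peg 0: []
Peg 1: [4, 3, 2, 1]
Peg 2: []

After move 7 (1->0):
Peg 0: [1]
Peg 1: [4, 3, 2]
Peg 2: []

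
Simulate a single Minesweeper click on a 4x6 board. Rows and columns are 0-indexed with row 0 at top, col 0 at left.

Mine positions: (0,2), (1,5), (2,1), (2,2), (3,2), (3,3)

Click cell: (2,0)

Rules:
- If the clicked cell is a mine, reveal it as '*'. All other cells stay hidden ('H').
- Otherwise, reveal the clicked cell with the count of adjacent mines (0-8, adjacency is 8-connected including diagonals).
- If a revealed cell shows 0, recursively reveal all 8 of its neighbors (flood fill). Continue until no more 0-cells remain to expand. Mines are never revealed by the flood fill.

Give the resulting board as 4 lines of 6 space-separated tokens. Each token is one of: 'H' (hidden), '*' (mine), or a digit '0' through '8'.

H H H H H H
H H H H H H
1 H H H H H
H H H H H H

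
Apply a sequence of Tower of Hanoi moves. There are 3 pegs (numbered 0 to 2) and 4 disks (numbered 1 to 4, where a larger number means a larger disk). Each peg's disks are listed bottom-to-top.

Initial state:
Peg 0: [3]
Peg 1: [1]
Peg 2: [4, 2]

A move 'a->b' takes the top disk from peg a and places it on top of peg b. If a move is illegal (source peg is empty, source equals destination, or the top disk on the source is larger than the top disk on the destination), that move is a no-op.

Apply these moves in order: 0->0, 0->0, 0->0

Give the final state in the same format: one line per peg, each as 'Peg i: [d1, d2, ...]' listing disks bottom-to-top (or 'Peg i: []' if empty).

Answer: Peg 0: [3]
Peg 1: [1]
Peg 2: [4, 2]

Derivation:
After move 1 (0->0):
Peg 0: [3]
Peg 1: [1]
Peg 2: [4, 2]

After move 2 (0->0):
Peg 0: [3]
Peg 1: [1]
Peg 2: [4, 2]

After move 3 (0->0):
Peg 0: [3]
Peg 1: [1]
Peg 2: [4, 2]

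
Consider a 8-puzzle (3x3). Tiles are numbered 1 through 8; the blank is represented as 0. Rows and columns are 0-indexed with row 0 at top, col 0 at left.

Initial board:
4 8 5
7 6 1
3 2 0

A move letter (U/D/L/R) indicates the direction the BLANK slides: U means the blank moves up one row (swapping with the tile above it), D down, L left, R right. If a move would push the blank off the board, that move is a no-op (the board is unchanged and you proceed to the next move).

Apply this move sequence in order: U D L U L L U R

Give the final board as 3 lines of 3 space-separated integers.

After move 1 (U):
4 8 5
7 6 0
3 2 1

After move 2 (D):
4 8 5
7 6 1
3 2 0

After move 3 (L):
4 8 5
7 6 1
3 0 2

After move 4 (U):
4 8 5
7 0 1
3 6 2

After move 5 (L):
4 8 5
0 7 1
3 6 2

After move 6 (L):
4 8 5
0 7 1
3 6 2

After move 7 (U):
0 8 5
4 7 1
3 6 2

After move 8 (R):
8 0 5
4 7 1
3 6 2

Answer: 8 0 5
4 7 1
3 6 2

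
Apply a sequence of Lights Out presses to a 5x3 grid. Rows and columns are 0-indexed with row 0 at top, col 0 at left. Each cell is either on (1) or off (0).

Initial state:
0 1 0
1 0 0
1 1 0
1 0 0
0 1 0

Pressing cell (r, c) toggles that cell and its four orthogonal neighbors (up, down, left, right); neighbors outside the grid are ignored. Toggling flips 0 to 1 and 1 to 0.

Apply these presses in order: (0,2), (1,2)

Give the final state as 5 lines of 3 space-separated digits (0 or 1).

Answer: 0 0 0
1 1 0
1 1 1
1 0 0
0 1 0

Derivation:
After press 1 at (0,2):
0 0 1
1 0 1
1 1 0
1 0 0
0 1 0

After press 2 at (1,2):
0 0 0
1 1 0
1 1 1
1 0 0
0 1 0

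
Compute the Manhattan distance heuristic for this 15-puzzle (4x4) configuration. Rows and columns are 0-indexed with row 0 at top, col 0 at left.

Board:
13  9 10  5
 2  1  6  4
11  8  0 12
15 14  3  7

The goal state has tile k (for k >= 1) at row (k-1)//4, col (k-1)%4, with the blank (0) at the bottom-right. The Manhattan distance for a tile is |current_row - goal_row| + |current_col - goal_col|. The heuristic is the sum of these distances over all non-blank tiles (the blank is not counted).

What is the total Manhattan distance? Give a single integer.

Tile 13: at (0,0), goal (3,0), distance |0-3|+|0-0| = 3
Tile 9: at (0,1), goal (2,0), distance |0-2|+|1-0| = 3
Tile 10: at (0,2), goal (2,1), distance |0-2|+|2-1| = 3
Tile 5: at (0,3), goal (1,0), distance |0-1|+|3-0| = 4
Tile 2: at (1,0), goal (0,1), distance |1-0|+|0-1| = 2
Tile 1: at (1,1), goal (0,0), distance |1-0|+|1-0| = 2
Tile 6: at (1,2), goal (1,1), distance |1-1|+|2-1| = 1
Tile 4: at (1,3), goal (0,3), distance |1-0|+|3-3| = 1
Tile 11: at (2,0), goal (2,2), distance |2-2|+|0-2| = 2
Tile 8: at (2,1), goal (1,3), distance |2-1|+|1-3| = 3
Tile 12: at (2,3), goal (2,3), distance |2-2|+|3-3| = 0
Tile 15: at (3,0), goal (3,2), distance |3-3|+|0-2| = 2
Tile 14: at (3,1), goal (3,1), distance |3-3|+|1-1| = 0
Tile 3: at (3,2), goal (0,2), distance |3-0|+|2-2| = 3
Tile 7: at (3,3), goal (1,2), distance |3-1|+|3-2| = 3
Sum: 3 + 3 + 3 + 4 + 2 + 2 + 1 + 1 + 2 + 3 + 0 + 2 + 0 + 3 + 3 = 32

Answer: 32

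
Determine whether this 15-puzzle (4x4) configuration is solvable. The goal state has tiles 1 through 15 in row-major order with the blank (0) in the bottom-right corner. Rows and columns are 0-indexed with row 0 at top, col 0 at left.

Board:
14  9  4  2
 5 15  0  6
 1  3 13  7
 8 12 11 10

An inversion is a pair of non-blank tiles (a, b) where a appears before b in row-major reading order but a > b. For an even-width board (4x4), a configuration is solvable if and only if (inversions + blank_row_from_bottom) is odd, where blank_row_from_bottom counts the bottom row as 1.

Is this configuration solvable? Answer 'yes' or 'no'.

Answer: yes

Derivation:
Inversions: 46
Blank is in row 1 (0-indexed from top), which is row 3 counting from the bottom (bottom = 1).
46 + 3 = 49, which is odd, so the puzzle is solvable.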